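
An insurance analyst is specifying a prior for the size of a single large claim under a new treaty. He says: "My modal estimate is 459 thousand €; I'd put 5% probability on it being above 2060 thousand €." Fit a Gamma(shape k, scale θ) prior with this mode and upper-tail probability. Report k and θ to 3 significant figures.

k ≈ 2.09, θ ≈ 421

Gamma(k,θ) with k>1 has mode (k−1)θ, so θ = 459/(k−1).
Need P(X < 2060) = 0.95 with θ tied to k this way. Start at k = 2, θ = 459: P(X<2060) ≈ 0.938.
Too low — raise k to concentrate. Iterating converges to k ≈ 2.09.
Then θ = 459/(2.09−1) ≈ 421.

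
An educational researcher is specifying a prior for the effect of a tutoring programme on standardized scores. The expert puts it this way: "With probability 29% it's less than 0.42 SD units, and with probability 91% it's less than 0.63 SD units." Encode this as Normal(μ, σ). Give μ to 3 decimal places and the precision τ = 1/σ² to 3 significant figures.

μ = 0.481, τ = 81.4

The p-quantile of Normal(μ,σ) is μ + z_p·σ, with z_{0.29} = -0.5534 and z_{0.91} = 1.341.
Eliminate σ: μ = (z₂·x₁ − z₁·x₂)/(z₂ − z₁) = (1.341·0.42 − (-0.5534)·0.63)/1.894 = 0.481.
Then σ = (x₂ − x₁)/(z₂ − z₁) = (0.63 − 0.42)/1.894 = 0.111.
Precision τ = 1/σ² = 1/0.1109² = 81.4.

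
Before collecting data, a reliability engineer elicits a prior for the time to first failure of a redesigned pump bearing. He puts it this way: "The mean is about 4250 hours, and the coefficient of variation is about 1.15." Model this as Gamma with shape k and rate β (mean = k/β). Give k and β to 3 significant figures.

For Gamma(k, rate β): mean = k/β, variance = k/β², so CV = 1/√k.
CV = 1.15, hence k = 1/CV² = 0.756.
Then β = k/mean = 0.756/4250 = 0.000178.

k ≈ 0.756, β ≈ 0.000178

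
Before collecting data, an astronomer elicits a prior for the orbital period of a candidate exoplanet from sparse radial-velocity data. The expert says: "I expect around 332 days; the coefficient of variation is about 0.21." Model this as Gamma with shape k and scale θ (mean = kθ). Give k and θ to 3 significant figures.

k ≈ 22.7, θ ≈ 14.6

For Gamma(k, scale θ): mean = kθ, variance = kθ², so CV = 1/√k.
CV = 0.21, hence k = 1/CV² = 22.7.
Then θ = mean/k = 332/22.7 = 14.6.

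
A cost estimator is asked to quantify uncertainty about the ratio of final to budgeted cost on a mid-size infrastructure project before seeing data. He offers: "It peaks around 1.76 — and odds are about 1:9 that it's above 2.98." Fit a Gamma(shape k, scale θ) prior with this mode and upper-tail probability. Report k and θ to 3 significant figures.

Gamma(k,θ) with k>1 has mode (k−1)θ, so θ = 1.76/(k−1).
Need P(X < 2.98) = 0.9 with θ tied to k this way. Start at k = 2, θ = 1.76: P(X<2.98) ≈ 0.505.
Too low — raise k to concentrate. Iterating converges to k ≈ 7.82.
Then θ = 1.76/(7.82−1) ≈ 0.258.

k ≈ 7.82, θ ≈ 0.258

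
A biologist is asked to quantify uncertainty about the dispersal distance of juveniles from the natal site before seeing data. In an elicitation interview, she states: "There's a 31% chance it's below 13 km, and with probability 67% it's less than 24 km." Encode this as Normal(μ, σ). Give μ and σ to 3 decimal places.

μ = 18.829, σ = 11.755

The p-quantile of Normal(μ,σ) is μ + z_p·σ, with z_{0.31} = -0.4959 and z_{0.67} = 0.4399.
Eliminate σ: μ = (z₂·x₁ − z₁·x₂)/(z₂ − z₁) = (0.4399·13 − (-0.4959)·24)/0.9358 = 18.829.
Then σ = (x₂ − x₁)/(z₂ − z₁) = (24 − 13)/0.9358 = 11.755.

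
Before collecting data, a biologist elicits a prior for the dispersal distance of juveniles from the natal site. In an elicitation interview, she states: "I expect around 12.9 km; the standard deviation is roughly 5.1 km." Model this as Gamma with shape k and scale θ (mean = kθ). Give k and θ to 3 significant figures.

k ≈ 6.4, θ ≈ 2.02

For Gamma(k, scale θ): mean = kθ, variance = kθ², so CV = 1/√k.
CV = SD/mean = 5.1/12.9 = 0.3953, hence k = 1/CV² = 6.4.
Then θ = mean/k = 12.9/6.4 = 2.02.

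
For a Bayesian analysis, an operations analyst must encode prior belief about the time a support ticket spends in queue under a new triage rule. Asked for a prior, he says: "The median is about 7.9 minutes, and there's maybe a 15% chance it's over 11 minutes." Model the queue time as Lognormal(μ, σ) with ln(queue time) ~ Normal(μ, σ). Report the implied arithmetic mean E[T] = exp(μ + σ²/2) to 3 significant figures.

E[T] ≈ 8.31 minutes

If T ~ Lognormal(μ,σ) then ln T ~ Normal(μ,σ), so the p-quantile of ln T is μ + z_p·σ.
ln(7.9) = 2.067 and ln(11) = 2.398; z_{0.5} = 0, z_{0.85} = 1.036.
σ = (2.398 − 2.067)/(1.036 − (0)) = 0.319.
μ = 2.067 − (0)·0.319 = 2.067.
E[T] = exp(μ + σ²/2) = exp(2.067 + 0.0510) = 8.31 minutes.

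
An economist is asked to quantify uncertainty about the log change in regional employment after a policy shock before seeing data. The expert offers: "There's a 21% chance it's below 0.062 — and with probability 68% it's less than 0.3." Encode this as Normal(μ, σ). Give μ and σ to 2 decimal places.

μ = 0.21, σ = 0.19

The p-quantile of Normal(μ,σ) is μ + z_p·σ, with z_{0.21} = -0.8064 and z_{0.68} = 0.4677.
Eliminate σ: μ = (z₂·x₁ − z₁·x₂)/(z₂ − z₁) = (0.4677·0.062 − (-0.8064)·0.3)/1.274 = 0.21.
Then σ = (x₂ − x₁)/(z₂ − z₁) = (0.3 − 0.062)/1.274 = 0.19.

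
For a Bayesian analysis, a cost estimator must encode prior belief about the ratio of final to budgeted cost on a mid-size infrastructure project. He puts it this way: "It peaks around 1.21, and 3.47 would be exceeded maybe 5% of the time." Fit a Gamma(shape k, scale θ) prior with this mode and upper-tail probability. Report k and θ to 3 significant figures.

Gamma(k,θ) with k>1 has mode (k−1)θ, so θ = 1.21/(k−1).
Need P(X < 3.47) = 0.95 with θ tied to k this way. Start at k = 2, θ = 1.21: P(X<3.47) ≈ 0.780.
Too low — raise k to concentrate. Iterating converges to k ≈ 3.4.
Then θ = 1.21/(3.4−1) ≈ 0.503.

k ≈ 3.4, θ ≈ 0.503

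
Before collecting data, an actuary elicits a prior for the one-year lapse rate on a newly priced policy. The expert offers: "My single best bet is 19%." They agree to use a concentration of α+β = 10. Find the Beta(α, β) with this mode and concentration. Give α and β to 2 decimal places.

α = 2.52, β = 7.48

For α,β > 1 the Beta mode is (α−1)/(α+β−2). With α+β = 10, the mode is (α−1)/8.
Set (α−1)/8 = 0.19 → α = 1 + 0.19·8 = 2.52.
β = 10 − α = 7.48.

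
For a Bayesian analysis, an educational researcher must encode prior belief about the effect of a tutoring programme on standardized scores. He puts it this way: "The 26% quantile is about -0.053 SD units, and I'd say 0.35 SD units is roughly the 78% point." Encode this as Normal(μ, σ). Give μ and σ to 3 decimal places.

μ = 0.130, σ = 0.285

For Normal(μ,σ), the p-quantile is μ + z_p·σ. Here z_{0.26} = -0.6433, z_{0.78} = 0.7722.
So -0.053 = μ − 0.6433σ and 0.35 = μ + 0.7722σ.
Subtracting: σ = (0.35 − -0.053)/(0.7722 − (-0.6433)) = 0.285.
Then μ = -0.053 − (-0.6433)·0.285 = 0.130.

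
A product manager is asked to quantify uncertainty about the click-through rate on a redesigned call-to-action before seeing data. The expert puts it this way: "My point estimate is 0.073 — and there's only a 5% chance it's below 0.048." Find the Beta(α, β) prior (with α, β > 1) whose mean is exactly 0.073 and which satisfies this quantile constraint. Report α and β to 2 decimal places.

α ≈ 18.15, β ≈ 230.44

With mean 0.073 fixed, write α = 0.073s, β = 0.927s where s = α+β.
Need P(θ < 0.048) = 0.05 under Beta(0.073s, 0.927s). Normal approximation: (q−m)/√(m(1−m)/s) ≈ z_{0.05} = -1.64, so s ≈ 0.073·0.927·(-1.64)²/(0.048−0.073)² = 292.9.
At s = 292.9: P(θ<0.048) ≈ 0.036. Adjusting to match 0.05 gives s ≈ 248.59.
So α = 0.073·248.59 ≈ 18.15, β = 0.927·248.59 ≈ 230.44.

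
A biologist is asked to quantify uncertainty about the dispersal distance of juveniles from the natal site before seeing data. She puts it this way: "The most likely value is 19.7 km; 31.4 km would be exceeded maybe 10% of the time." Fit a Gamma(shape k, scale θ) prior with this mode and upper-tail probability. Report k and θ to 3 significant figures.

k ≈ 9.64, θ ≈ 2.28

Gamma(k,θ) with k>1 has mode (k−1)θ, so θ = 19.7/(k−1).
Need P(X < 31.4) = 0.9 with θ tied to k this way. Start at k = 2, θ = 19.7: P(X<31.4) ≈ 0.473.
Too low — raise k to concentrate. Iterating converges to k ≈ 9.64.
Then θ = 19.7/(9.64−1) ≈ 2.28.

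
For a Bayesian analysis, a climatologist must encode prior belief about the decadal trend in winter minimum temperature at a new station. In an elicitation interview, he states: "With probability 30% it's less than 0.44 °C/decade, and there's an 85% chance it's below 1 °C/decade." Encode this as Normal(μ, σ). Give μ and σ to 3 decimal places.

μ = 0.628, σ = 0.359

For Normal(μ,σ), the p-quantile is μ + z_p·σ. Here z_{0.3} = -0.5244, z_{0.85} = 1.036.
So 0.44 = μ − 0.5244σ and 1 = μ + 1.036σ.
Subtracting: σ = (1 − 0.44)/(1.036 − (-0.5244)) = 0.359.
Then μ = 0.44 − (-0.5244)·0.359 = 0.628.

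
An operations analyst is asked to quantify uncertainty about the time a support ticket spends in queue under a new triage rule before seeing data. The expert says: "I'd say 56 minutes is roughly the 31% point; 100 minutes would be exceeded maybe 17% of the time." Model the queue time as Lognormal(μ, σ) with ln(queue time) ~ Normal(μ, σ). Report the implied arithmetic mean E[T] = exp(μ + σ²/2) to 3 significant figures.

If T ~ Lognormal(μ,σ) then ln T ~ Normal(μ,σ), so the p-quantile of ln T is μ + z_p·σ.
ln(56) = 4.025 and ln(100) = 4.605; z_{0.31} = -0.4959, z_{0.83} = 0.9542.
σ = (4.605 − 4.025)/(0.9542 − (-0.4959)) = 0.400.
μ = 4.025 − (-0.4959)·0.400 = 4.224.
E[T] = exp(μ + σ²/2) = exp(4.224 + 0.0799) = 74 minutes.

E[T] ≈ 74 minutes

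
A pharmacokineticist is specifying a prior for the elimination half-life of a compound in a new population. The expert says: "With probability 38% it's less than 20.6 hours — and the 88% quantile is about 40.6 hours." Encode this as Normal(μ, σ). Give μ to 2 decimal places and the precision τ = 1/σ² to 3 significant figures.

μ = 24.73, τ = 0.00548

The p-quantile of Normal(μ,σ) is μ + z_p·σ, with z_{0.38} = -0.3055 and z_{0.88} = 1.175.
Eliminate σ: μ = (z₂·x₁ − z₁·x₂)/(z₂ − z₁) = (1.175·20.6 − (-0.3055)·40.6)/1.48 = 24.73.
Then σ = (x₂ − x₁)/(z₂ − z₁) = (40.6 − 20.6)/1.48 = 13.51.
Precision τ = 1/σ² = 1/13.51² = 0.00548.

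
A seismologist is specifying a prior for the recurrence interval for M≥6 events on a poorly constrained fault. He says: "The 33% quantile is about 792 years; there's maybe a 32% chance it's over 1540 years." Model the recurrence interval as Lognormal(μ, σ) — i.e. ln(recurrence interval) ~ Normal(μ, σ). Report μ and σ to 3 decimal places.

If T ~ Lognormal(μ,σ) then ln T ~ Normal(μ,σ), so the p-quantile of ln T is μ + z_p·σ.
ln(792) = 6.675 and ln(1540) = 7.34; z_{0.33} = -0.4399, z_{0.68} = 0.4677.
σ = (7.34 − 6.675)/(0.4677 − (-0.4399)) = 0.733.
μ = 6.675 − (-0.4399)·0.733 = 6.997.

μ ≈ 6.997, σ ≈ 0.733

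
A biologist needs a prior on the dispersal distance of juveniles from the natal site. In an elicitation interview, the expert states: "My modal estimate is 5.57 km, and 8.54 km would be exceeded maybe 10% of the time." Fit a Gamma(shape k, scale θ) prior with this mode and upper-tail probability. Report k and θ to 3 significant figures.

Gamma(k,θ) with k>1 has mode (k−1)θ, so θ = 5.57/(k−1).
Need P(X < 8.54) = 0.9 with θ tied to k this way. Start at k = 2, θ = 5.57: P(X<8.54) ≈ 0.453.
Too low — raise k to concentrate. Iterating converges to k ≈ 11.2.
Then θ = 5.57/(11.2−1) ≈ 0.545.

k ≈ 11.2, θ ≈ 0.545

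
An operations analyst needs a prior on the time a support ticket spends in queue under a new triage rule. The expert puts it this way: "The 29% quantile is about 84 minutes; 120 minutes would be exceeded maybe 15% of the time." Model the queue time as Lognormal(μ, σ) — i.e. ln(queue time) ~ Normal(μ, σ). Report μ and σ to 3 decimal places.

μ ≈ 4.555, σ ≈ 0.224

If T ~ Lognormal(μ,σ) then ln T ~ Normal(μ,σ), so the p-quantile of ln T is μ + z_p·σ.
ln(84) = 4.431 and ln(120) = 4.787; z_{0.29} = -0.5534, z_{0.85} = 1.036.
σ = (4.787 − 4.431)/(1.036 − (-0.5534)) = 0.224.
μ = 4.431 − (-0.5534)·0.224 = 4.555.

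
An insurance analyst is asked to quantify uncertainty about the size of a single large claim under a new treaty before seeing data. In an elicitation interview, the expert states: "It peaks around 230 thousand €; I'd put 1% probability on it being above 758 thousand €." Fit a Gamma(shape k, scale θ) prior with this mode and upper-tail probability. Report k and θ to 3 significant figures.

k ≈ 4.09, θ ≈ 74.4

Gamma(k,θ) with k>1 has mode (k−1)θ, so θ = 230/(k−1).
Need P(X < 758) = 0.99 with θ tied to k this way. Start at k = 2, θ = 230: P(X<758) ≈ 0.841.
Too low — raise k to concentrate. Iterating converges to k ≈ 4.09.
Then θ = 230/(4.09−1) ≈ 74.4.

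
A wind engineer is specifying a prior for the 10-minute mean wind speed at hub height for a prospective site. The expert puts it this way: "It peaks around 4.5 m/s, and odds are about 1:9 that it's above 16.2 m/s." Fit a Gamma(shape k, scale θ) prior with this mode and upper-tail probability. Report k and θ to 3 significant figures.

Gamma(k,θ) with k>1 has mode (k−1)θ, so θ = 4.5/(k−1).
Need P(X < 16.2) = 0.9 with θ tied to k this way. Start at k = 2, θ = 4.5: P(X<16.2) ≈ 0.874.
Too low — raise k to concentrate. Iterating converges to k ≈ 2.14.
Then θ = 4.5/(2.14−1) ≈ 3.96.

k ≈ 2.14, θ ≈ 3.96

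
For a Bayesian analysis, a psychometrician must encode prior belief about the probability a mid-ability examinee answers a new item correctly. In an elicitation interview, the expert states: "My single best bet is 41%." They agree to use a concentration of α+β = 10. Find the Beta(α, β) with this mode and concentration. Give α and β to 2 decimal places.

α = 4.28, β = 5.72

For α,β > 1 the Beta mode is (α−1)/(α+β−2). With α+β = 10, the mode is (α−1)/8.
Set (α−1)/8 = 0.41 → α = 1 + 0.41·8 = 4.28.
β = 10 − α = 5.72.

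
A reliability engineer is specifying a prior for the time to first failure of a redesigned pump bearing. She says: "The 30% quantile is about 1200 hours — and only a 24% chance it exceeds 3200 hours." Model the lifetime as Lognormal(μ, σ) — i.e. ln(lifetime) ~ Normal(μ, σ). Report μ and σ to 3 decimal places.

μ ≈ 7.508, σ ≈ 0.797

If T ~ Lognormal(μ,σ) then ln T ~ Normal(μ,σ), so the p-quantile of ln T is μ + z_p·σ.
ln(1200) = 7.09 and ln(3200) = 8.071; z_{0.3} = -0.5244, z_{0.76} = 0.7063.
σ = (8.071 − 7.09)/(0.7063 − (-0.5244)) = 0.797.
μ = 7.09 − (-0.5244)·0.797 = 7.508.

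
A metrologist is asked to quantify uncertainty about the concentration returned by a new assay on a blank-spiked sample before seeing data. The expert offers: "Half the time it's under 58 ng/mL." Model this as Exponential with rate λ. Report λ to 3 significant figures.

λ ≈ 0.012

Exponential median = ln 2 / λ, so λ = ln 2 / 58.0 = 0.012.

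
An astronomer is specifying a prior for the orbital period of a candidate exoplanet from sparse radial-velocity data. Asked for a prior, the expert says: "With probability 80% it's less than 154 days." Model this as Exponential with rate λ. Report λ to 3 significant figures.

P(T < 154.0) = 1 − e^(−λ·154.0) = 0.8, so λ = −ln(1−0.8)/154.0 = −ln(0.2)/154.0 = 0.0105.

λ ≈ 0.0105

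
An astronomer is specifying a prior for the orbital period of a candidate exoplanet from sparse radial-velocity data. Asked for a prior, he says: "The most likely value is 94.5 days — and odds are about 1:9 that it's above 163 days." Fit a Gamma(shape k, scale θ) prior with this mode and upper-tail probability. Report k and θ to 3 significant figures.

k ≈ 7.38, θ ≈ 14.8

Gamma(k,θ) with k>1 has mode (k−1)θ, so θ = 94.5/(k−1).
Need P(X < 163) = 0.9 with θ tied to k this way. Start at k = 2, θ = 94.5: P(X<163) ≈ 0.514.
Too low — raise k to concentrate. Iterating converges to k ≈ 7.38.
Then θ = 94.5/(7.38−1) ≈ 14.8.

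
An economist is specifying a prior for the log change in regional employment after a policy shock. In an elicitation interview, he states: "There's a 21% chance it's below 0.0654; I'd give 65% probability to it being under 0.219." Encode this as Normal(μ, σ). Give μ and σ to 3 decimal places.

μ = 0.169, σ = 0.129

The p-quantile of Normal(μ,σ) is μ + z_p·σ, with z_{0.21} = -0.8064 and z_{0.65} = 0.3853.
Eliminate σ: μ = (z₂·x₁ − z₁·x₂)/(z₂ − z₁) = (0.3853·0.0654 − (-0.8064)·0.219)/1.192 = 0.169.
Then σ = (x₂ − x₁)/(z₂ − z₁) = (0.219 − 0.0654)/1.192 = 0.129.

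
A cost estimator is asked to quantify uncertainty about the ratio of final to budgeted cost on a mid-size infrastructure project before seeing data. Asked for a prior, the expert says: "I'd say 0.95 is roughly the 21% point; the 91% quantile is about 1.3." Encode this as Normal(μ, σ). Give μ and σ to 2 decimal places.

For Normal(μ,σ), the p-quantile is μ + z_p·σ. Here z_{0.21} = -0.8064, z_{0.91} = 1.341.
So 0.95 = μ − 0.8064σ and 1.3 = μ + 1.341σ.
Subtracting: σ = (1.3 − 0.95)/(1.341 − (-0.8064)) = 0.16.
Then μ = 0.95 − (-0.8064)·0.16 = 1.08.

μ = 1.08, σ = 0.16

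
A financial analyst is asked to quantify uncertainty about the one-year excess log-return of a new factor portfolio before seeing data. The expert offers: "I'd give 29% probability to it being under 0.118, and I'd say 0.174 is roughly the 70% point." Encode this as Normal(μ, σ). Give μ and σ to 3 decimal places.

The p-quantile of Normal(μ,σ) is μ + z_p·σ, with z_{0.29} = -0.5534 and z_{0.7} = 0.5244.
Eliminate σ: μ = (z₂·x₁ − z₁·x₂)/(z₂ − z₁) = (0.5244·0.118 − (-0.5534)·0.174)/1.078 = 0.147.
Then σ = (x₂ − x₁)/(z₂ − z₁) = (0.174 − 0.118)/1.078 = 0.052.

μ = 0.147, σ = 0.052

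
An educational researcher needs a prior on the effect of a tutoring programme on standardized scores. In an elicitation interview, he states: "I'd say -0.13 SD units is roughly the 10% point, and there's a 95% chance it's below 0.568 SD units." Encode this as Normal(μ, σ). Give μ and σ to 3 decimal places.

For Normal(μ,σ), the p-quantile is μ + z_p·σ. Here z_{0.1} = -1.282, z_{0.95} = 1.645.
So -0.13 = μ − 1.282σ and 0.568 = μ + 1.645σ.
Subtracting: σ = (0.568 − -0.13)/(1.645 − (-1.282)) = 0.239.
Then μ = -0.13 − (-1.282)·0.239 = 0.176.

μ = 0.176, σ = 0.239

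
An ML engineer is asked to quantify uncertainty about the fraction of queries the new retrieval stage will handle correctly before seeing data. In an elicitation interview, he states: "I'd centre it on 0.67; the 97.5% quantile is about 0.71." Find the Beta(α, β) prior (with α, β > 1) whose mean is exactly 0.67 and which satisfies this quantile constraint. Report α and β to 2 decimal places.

α ≈ 343.74, β ≈ 169.31

With mean 0.67 fixed, write α = 0.67s, β = 0.33s where s = α+β.
Need P(θ < 0.71) = 0.975 under Beta(0.67s, 0.33s). Normal approximation: (q−m)/√(m(1−m)/s) ≈ z_{0.975} = 1.96, so s ≈ 0.67·0.33·(1.96)²/(0.71−0.67)² = 530.8.
At s = 530.8: P(θ<0.71) ≈ 0.977. Adjusting to match 0.975 gives s ≈ 513.05.
So α = 0.67·513.05 ≈ 343.74, β = 0.33·513.05 ≈ 169.31.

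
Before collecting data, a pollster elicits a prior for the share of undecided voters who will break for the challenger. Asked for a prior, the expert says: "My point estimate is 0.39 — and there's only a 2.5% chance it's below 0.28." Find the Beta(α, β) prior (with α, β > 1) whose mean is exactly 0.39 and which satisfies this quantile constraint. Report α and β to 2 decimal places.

α ≈ 27.35, β ≈ 42.78

With mean 0.39 fixed, write α = 0.39s, β = 0.61s where s = α+β.
Need P(θ < 0.28) = 0.025 under Beta(0.39s, 0.61s). Normal approximation: (q−m)/√(m(1−m)/s) ≈ z_{0.025} = -1.96, so s ≈ 0.39·0.61·(-1.96)²/(0.28−0.39)² = 75.5.
At s = 75.5: P(θ<0.28) ≈ 0.021. Adjusting to match 0.025 gives s ≈ 70.13.
So α = 0.39·70.13 ≈ 27.35, β = 0.61·70.13 ≈ 42.78.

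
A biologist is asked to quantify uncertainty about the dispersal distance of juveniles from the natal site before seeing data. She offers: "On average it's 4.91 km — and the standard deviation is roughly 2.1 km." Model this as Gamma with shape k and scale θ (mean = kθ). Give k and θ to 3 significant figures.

For Gamma(k, scale θ): mean = kθ, variance = kθ², so CV = 1/√k.
CV = SD/mean = 2.1/4.91 = 0.4277, hence k = 1/CV² = 5.47.
Then θ = mean/k = 4.91/5.47 = 0.898.

k ≈ 5.47, θ ≈ 0.898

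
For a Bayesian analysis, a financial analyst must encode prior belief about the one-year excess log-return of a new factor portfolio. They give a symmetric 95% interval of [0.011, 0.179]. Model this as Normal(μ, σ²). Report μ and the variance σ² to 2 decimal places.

A symmetric 95% interval runs μ ± z·σ with z = 1.96.
Half-width = 0.084, so σ = 0.084/1.96 = 0.043 and σ² = 0.00.
μ is the interval midpoint, 0.10.

μ = 0.10, σ² = 0.00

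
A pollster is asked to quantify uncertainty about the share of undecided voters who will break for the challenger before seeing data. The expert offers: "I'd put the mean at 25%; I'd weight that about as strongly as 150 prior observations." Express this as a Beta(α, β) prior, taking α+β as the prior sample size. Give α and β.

α = 37.5, β = 112.5

Under the effective-sample-size interpretation, Beta(α, β) has prior mean α/(α+β) and prior sample size α+β.
So α+β = 150 and α/(α+β) = 0.25, giving α = 0.25·150 = 37.5 and β = 150 − 37.5 = 112.5.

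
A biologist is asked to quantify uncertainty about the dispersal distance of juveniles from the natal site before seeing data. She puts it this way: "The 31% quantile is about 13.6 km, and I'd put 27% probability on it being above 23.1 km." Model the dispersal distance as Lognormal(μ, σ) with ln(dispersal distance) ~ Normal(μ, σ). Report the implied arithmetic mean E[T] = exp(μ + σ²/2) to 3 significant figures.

If T ~ Lognormal(μ,σ) then ln T ~ Normal(μ,σ), so the p-quantile of ln T is μ + z_p·σ.
ln(13.6) = 2.61 and ln(23.1) = 3.14; z_{0.31} = -0.4959, z_{0.73} = 0.6128.
σ = (3.14 − 2.61)/(0.6128 − (-0.4959)) = 0.478.
μ = 2.61 − (-0.4959)·0.478 = 2.847.
E[T] = exp(μ + σ²/2) = exp(2.847 + 0.1142) = 19.3 km.

E[T] ≈ 19.3 km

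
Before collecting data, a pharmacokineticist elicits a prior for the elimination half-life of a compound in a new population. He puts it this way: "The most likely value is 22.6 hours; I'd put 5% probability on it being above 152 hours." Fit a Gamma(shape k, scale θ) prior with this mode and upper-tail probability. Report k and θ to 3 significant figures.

Gamma(k,θ) with k>1 has mode (k−1)θ, so θ = 22.6/(k−1).
Need P(X < 152) = 0.95 with θ tied to k this way. Start at k = 2, θ = 22.6: P(X<152) ≈ 0.991.
Too high — lower k to spread out. Iterating converges to k ≈ 1.61.
Then θ = 22.6/(1.61−1) ≈ 37.1.

k ≈ 1.61, θ ≈ 37.1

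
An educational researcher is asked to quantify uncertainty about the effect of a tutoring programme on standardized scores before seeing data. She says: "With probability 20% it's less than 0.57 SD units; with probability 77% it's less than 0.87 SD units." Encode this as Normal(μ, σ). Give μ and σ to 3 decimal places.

The p-quantile of Normal(μ,σ) is μ + z_p·σ, with z_{0.2} = -0.8416 and z_{0.77} = 0.7388.
Eliminate σ: μ = (z₂·x₁ − z₁·x₂)/(z₂ − z₁) = (0.7388·0.57 − (-0.8416)·0.87)/1.58 = 0.730.
Then σ = (x₂ − x₁)/(z₂ − z₁) = (0.87 − 0.57)/1.58 = 0.190.

μ = 0.730, σ = 0.190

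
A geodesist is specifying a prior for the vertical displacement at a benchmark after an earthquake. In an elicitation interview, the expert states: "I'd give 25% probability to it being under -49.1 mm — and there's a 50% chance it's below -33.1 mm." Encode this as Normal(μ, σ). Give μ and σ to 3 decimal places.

μ = -33.100, σ = 23.722

For Normal(μ,σ), the p-quantile is μ + z_p·σ. Here z_{0.25} = -0.6745, z_{0.5} = 0.
So -49.1 = μ − 0.6745σ and -33.1 = μ + 0σ.
Subtracting: σ = (-33.1 − -49.1)/(0 − (-0.6745)) = 23.722.
Then μ = -49.1 − (-0.6745)·23.722 = -33.100.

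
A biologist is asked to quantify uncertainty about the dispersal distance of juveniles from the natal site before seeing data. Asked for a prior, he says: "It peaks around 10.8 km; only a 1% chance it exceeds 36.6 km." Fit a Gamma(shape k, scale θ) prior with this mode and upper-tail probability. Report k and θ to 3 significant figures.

k ≈ 3.93, θ ≈ 3.68

Gamma(k,θ) with k>1 has mode (k−1)θ, so θ = 10.8/(k−1).
Need P(X < 36.6) = 0.99 with θ tied to k this way. Start at k = 2, θ = 10.8: P(X<36.6) ≈ 0.852.
Too low — raise k to concentrate. Iterating converges to k ≈ 3.93.
Then θ = 10.8/(3.93−1) ≈ 3.68.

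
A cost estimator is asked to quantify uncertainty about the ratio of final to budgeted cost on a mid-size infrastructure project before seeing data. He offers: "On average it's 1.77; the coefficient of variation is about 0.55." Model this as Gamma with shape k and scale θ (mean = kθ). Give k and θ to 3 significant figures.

For Gamma(k, scale θ): mean = kθ, variance = kθ², so CV = 1/√k.
CV = 0.55, hence k = 1/CV² = 3.31.
Then θ = mean/k = 1.77/3.31 = 0.535.

k ≈ 3.31, θ ≈ 0.535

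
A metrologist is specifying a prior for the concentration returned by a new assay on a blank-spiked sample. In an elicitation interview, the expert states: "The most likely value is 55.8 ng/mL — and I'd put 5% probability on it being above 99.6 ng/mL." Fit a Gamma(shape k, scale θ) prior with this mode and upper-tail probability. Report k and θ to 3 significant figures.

k ≈ 9.3, θ ≈ 6.72

Gamma(k,θ) with k>1 has mode (k−1)θ, so θ = 55.8/(k−1).
Need P(X < 99.6) = 0.95 with θ tied to k this way. Start at k = 2, θ = 55.8: P(X<99.6) ≈ 0.533.
Too low — raise k to concentrate. Iterating converges to k ≈ 9.3.
Then θ = 55.8/(9.3−1) ≈ 6.72.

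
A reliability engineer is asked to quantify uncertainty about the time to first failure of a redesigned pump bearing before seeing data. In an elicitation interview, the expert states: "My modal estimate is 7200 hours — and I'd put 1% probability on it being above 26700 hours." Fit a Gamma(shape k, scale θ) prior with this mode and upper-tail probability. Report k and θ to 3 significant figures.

k ≈ 3.48, θ ≈ 2900

Gamma(k,θ) with k>1 has mode (k−1)θ, so θ = 7200/(k−1).
Need P(X < 26700) = 0.99 with θ tied to k this way. Start at k = 2, θ = 7200: P(X<26700) ≈ 0.885.
Too low — raise k to concentrate. Iterating converges to k ≈ 3.48.
Then θ = 7200/(3.48−1) ≈ 2900.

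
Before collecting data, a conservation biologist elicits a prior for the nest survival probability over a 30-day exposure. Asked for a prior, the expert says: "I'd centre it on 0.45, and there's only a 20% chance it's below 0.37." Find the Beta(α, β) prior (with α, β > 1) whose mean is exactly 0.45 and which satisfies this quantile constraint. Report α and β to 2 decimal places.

α ≈ 12.49, β ≈ 15.26

With mean 0.45 fixed, write α = 0.45s, β = 0.55s where s = α+β.
Need P(θ < 0.37) = 0.2 under Beta(0.45s, 0.55s). Normal approximation: (q−m)/√(m(1−m)/s) ≈ z_{0.2} = -0.842, so s ≈ 0.45·0.55·(-0.842)²/(0.37−0.45)² = 27.4.
At s = 27.4: P(θ<0.37) ≈ 0.202. Adjusting to match 0.2 gives s ≈ 27.75.
So α = 0.45·27.75 ≈ 12.49, β = 0.55·27.75 ≈ 15.26.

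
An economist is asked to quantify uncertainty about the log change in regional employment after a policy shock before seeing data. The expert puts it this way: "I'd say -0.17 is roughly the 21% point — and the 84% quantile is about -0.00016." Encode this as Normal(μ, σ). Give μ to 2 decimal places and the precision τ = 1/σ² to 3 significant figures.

μ = -0.09, τ = 112

The p-quantile of Normal(μ,σ) is μ + z_p·σ, with z_{0.21} = -0.8064 and z_{0.84} = 0.9945.
Eliminate σ: μ = (z₂·x₁ − z₁·x₂)/(z₂ − z₁) = (0.9945·-0.17 − (-0.8064)·-0.00016)/1.801 = -0.09.
Then σ = (x₂ − x₁)/(z₂ − z₁) = (-0.00016 − -0.17)/1.801 = 0.09.
Precision τ = 1/σ² = 1/0.09431² = 112.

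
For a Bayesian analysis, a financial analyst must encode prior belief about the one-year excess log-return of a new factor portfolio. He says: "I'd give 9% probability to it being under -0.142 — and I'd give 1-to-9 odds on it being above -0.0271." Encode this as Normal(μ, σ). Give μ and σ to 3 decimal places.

For Normal(μ,σ), the p-quantile is μ + z_p·σ. Here z_{0.09} = -1.341, z_{0.9} = 1.282.
So -0.142 = μ − 1.341σ and -0.0271 = μ + 1.282σ.
Subtracting: σ = (-0.0271 − -0.142)/(1.282 − (-1.341)) = 0.044.
Then μ = -0.142 − (-1.341)·0.044 = -0.083.

μ = -0.083, σ = 0.044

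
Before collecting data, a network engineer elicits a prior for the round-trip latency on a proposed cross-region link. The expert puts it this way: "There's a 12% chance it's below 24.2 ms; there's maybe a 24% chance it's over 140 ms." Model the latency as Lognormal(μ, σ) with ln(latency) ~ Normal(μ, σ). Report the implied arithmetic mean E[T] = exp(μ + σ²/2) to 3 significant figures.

E[T] ≈ 112 ms

If T ~ Lognormal(μ,σ) then ln T ~ Normal(μ,σ), so the p-quantile of ln T is μ + z_p·σ.
ln(24.2) = 3.186 and ln(140) = 4.942; z_{0.12} = -1.175, z_{0.76} = 0.7063.
σ = (4.942 − 3.186)/(0.7063 − (-1.175)) = 0.933.
μ = 3.186 − (-1.175)·0.933 = 4.283.
E[T] = exp(μ + σ²/2) = exp(4.283 + 0.4353) = 112 ms.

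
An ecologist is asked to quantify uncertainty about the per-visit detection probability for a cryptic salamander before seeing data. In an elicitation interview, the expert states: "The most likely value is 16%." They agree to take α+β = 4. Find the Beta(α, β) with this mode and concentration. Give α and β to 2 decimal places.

α = 1.32, β = 2.68

For α,β > 1 the Beta mode is (α−1)/(α+β−2). With α+β = 4, the mode is (α−1)/2.
Set (α−1)/2 = 0.16 → α = 1 + 0.16·2 = 1.32.
β = 4 − α = 2.68.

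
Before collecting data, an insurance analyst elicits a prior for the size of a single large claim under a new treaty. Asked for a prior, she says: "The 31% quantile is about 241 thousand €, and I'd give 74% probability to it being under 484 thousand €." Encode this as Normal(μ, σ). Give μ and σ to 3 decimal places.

The p-quantile of Normal(μ,σ) is μ + z_p·σ, with z_{0.31} = -0.4959 and z_{0.74} = 0.6433.
Eliminate σ: μ = (z₂·x₁ − z₁·x₂)/(z₂ − z₁) = (0.6433·241 − (-0.4959)·484)/1.139 = 346.769.
Then σ = (x₂ − x₁)/(z₂ − z₁) = (484 − 241)/1.139 = 213.308.

μ = 346.769, σ = 213.308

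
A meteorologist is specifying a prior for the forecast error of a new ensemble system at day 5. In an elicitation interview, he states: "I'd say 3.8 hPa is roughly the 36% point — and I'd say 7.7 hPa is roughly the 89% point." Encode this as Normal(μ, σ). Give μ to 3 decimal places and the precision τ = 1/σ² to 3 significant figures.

μ = 4.682, τ = 0.165

The p-quantile of Normal(μ,σ) is μ + z_p·σ, with z_{0.36} = -0.3585 and z_{0.89} = 1.227.
Eliminate σ: μ = (z₂·x₁ − z₁·x₂)/(z₂ − z₁) = (1.227·3.8 − (-0.3585)·7.7)/1.585 = 4.682.
Then σ = (x₂ − x₁)/(z₂ − z₁) = (7.7 − 3.8)/1.585 = 2.461.
Precision τ = 1/σ² = 1/2.461² = 0.165.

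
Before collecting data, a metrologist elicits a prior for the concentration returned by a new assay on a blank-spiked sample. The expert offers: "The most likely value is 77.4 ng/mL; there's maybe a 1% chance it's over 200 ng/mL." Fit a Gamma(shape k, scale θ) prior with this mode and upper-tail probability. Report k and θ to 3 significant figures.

k ≈ 6.17, θ ≈ 15

Gamma(k,θ) with k>1 has mode (k−1)θ, so θ = 77.4/(k−1).
Need P(X < 200) = 0.99 with θ tied to k this way. Start at k = 2, θ = 77.4: P(X<200) ≈ 0.730.
Too low — raise k to concentrate. Iterating converges to k ≈ 6.17.
Then θ = 77.4/(6.17−1) ≈ 15.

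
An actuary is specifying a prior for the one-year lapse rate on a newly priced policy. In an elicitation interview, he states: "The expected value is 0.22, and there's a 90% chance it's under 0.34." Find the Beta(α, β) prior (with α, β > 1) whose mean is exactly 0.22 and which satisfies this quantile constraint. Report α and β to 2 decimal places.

α ≈ 4.58, β ≈ 16.24

With mean 0.22 fixed, write α = 0.22s, β = 0.78s where s = α+β.
Need P(θ < 0.34) = 0.9 under Beta(0.22s, 0.78s). Normal approximation: (q−m)/√(m(1−m)/s) ≈ z_{0.9} = 1.28, so s ≈ 0.22·0.78·(1.28)²/(0.34−0.22)² = 19.6.
At s = 19.6: P(θ<0.34) ≈ 0.894. Adjusting to match 0.9 gives s ≈ 20.83.
So α = 0.22·20.83 ≈ 4.58, β = 0.78·20.83 ≈ 16.24.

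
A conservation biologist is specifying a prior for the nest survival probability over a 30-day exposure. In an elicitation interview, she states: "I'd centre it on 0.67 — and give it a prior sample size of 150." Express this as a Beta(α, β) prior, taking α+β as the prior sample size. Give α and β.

Under the effective-sample-size interpretation, Beta(α, β) has prior mean α/(α+β) and prior sample size α+β.
So α+β = 150 and α/(α+β) = 0.67, giving α = 0.67·150 = 100.5 and β = 150 − 100.5 = 49.5.

α = 100.5, β = 49.5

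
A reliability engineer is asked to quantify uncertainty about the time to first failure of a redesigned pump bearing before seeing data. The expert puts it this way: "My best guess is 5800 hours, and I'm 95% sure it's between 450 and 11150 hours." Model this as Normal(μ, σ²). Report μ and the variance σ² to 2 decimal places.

A symmetric 95% interval runs μ ± z·σ with z = 1.96.
Half-width = 5350, so σ = 5350/1.96 = 2729.642 and σ² = 7450945.42.
μ is the stated best guess, 5800.00.

μ = 5800.00, σ² = 7450945.42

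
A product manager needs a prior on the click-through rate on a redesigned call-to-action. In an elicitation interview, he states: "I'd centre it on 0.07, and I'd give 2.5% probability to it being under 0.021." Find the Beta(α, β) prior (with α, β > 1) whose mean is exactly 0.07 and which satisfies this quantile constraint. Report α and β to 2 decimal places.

α ≈ 4.31, β ≈ 57.29

With mean 0.07 fixed, write α = 0.07s, β = 0.93s where s = α+β.
Need P(θ < 0.021) = 0.025 under Beta(0.07s, 0.93s). Normal approximation: (q−m)/√(m(1−m)/s) ≈ z_{0.025} = -1.96, so s ≈ 0.07·0.93·(-1.96)²/(0.021−0.07)² = 104.2.
At s = 104.2: P(θ<0.021) ≈ 0.004. Adjusting to match 0.025 gives s ≈ 61.60.
So α = 0.07·61.60 ≈ 4.31, β = 0.93·61.60 ≈ 57.29.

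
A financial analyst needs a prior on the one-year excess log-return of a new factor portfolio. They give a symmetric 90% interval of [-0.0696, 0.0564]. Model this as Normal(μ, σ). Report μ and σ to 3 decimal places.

μ = -0.007, σ = 0.038

A symmetric 90% interval runs μ ± z·σ with z = 1.645.
Half-width = 0.063, so σ = 0.063/1.645 = 0.038.
μ is the interval midpoint, -0.007.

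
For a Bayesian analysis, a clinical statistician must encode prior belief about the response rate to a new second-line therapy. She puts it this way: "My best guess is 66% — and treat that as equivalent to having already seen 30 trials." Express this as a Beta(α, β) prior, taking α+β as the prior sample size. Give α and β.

Under the effective-sample-size interpretation, Beta(α, β) has prior mean α/(α+β) and prior sample size α+β.
So α+β = 30 and α/(α+β) = 0.66, giving α = 0.66·30 = 19.8 and β = 30 − 19.8 = 10.2.

α = 19.8, β = 10.2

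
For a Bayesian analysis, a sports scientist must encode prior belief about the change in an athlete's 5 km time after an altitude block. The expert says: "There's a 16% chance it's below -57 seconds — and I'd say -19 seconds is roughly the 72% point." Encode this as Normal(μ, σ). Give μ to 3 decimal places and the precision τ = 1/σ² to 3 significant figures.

μ = -33.042, τ = 0.00172

The p-quantile of Normal(μ,σ) is μ + z_p·σ, with z_{0.16} = -0.9945 and z_{0.72} = 0.5828.
Eliminate σ: μ = (z₂·x₁ − z₁·x₂)/(z₂ − z₁) = (0.5828·-57 − (-0.9945)·-19)/1.577 = -33.042.
Then σ = (x₂ − x₁)/(z₂ − z₁) = (-19 − -57)/1.577 = 24.092.
Precision τ = 1/σ² = 1/24.09² = 0.00172.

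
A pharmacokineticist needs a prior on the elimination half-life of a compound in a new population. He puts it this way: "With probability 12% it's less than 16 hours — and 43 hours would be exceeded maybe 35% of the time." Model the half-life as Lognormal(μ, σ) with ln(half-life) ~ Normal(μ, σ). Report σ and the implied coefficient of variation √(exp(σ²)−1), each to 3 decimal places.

If T ~ Lognormal(μ,σ) then ln T ~ Normal(μ,σ), so the p-quantile of ln T is μ + z_p·σ.
ln(16) = 2.773 and ln(43) = 3.761; z_{0.12} = -1.175, z_{0.65} = 0.3853.
σ = (3.761 − 2.773)/(0.3853 − (-1.175)) = 0.634.
μ = 2.773 − (-1.175)·0.634 = 3.517.
CV = √(exp(σ²)−1) = √(exp(0.4014)−1) = 0.703.

σ ≈ 0.634, CV ≈ 0.703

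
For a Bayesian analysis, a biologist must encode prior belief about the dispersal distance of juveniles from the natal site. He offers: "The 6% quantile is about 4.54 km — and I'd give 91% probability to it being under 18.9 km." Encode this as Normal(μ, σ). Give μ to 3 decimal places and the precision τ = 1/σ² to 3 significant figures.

The p-quantile of Normal(μ,σ) is μ + z_p·σ, with z_{0.06} = -1.555 and z_{0.91} = 1.341.
Eliminate σ: μ = (z₂·x₁ − z₁·x₂)/(z₂ − z₁) = (1.341·4.54 − (-1.555)·18.9)/2.896 = 12.251.
Then σ = (x₂ − x₁)/(z₂ − z₁) = (18.9 − 4.54)/2.896 = 4.959.
Precision τ = 1/σ² = 1/4.959² = 0.0407.

μ = 12.251, τ = 0.0407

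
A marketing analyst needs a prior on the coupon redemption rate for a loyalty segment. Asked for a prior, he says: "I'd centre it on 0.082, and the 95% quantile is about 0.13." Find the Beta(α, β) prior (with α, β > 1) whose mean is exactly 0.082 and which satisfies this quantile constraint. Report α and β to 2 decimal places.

With mean 0.082 fixed, write α = 0.082s, β = 0.918s where s = α+β.
Need P(θ < 0.13) = 0.95 under Beta(0.082s, 0.918s). Normal approximation: (q−m)/√(m(1−m)/s) ≈ z_{0.95} = 1.64, so s ≈ 0.082·0.918·(1.64)²/(0.13−0.082)² = 88.4.
At s = 88.4: P(θ<0.13) ≈ 0.937. Adjusting to match 0.95 gives s ≈ 104.71.
So α = 0.082·104.71 ≈ 8.59, β = 0.918·104.71 ≈ 96.13.

α ≈ 8.59, β ≈ 96.13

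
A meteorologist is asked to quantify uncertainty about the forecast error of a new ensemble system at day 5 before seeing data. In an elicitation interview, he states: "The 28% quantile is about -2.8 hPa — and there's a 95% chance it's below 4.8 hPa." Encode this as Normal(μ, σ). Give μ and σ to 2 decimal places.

For Normal(μ,σ), the p-quantile is μ + z_p·σ. Here z_{0.28} = -0.5828, z_{0.95} = 1.645.
So -2.8 = μ − 0.5828σ and 4.8 = μ + 1.645σ.
Subtracting: σ = (4.8 − -2.8)/(1.645 − (-0.5828)) = 3.41.
Then μ = -2.8 − (-0.5828)·3.41 = -0.81.

μ = -0.81, σ = 3.41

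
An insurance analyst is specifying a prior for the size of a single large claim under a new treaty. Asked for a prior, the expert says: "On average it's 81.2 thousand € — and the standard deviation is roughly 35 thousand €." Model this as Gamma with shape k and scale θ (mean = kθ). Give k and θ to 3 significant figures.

For Gamma(k, scale θ): mean = kθ, variance = kθ², so CV = 1/√k.
CV = SD/mean = 35/81.2 = 0.431, hence k = 1/CV² = 5.38.
Then θ = mean/k = 81.2/5.38 = 15.1.

k ≈ 5.38, θ ≈ 15.1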